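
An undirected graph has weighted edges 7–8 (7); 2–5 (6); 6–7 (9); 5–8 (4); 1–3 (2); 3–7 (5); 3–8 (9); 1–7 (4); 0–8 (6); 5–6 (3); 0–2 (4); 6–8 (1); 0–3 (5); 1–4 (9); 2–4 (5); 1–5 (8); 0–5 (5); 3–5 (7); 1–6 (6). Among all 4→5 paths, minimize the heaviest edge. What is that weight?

A few of the 4→5 routes:
4-2-0-5: max(5, 4, 5) = 5
4-2-0-8-5: max(5, 4, 6, 4) = 6
4-2-0-8-6-5: max(5, 4, 6, 1, 3) = 6
Best route has worst link 5.

5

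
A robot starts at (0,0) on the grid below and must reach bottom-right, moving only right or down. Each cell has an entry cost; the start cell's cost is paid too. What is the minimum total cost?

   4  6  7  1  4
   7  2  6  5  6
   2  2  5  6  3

Path (0,0) (0,1) (1,1) (2,1) (2,2) (2,3) (2,4): 4 + 6 + 2 + 2 + 5 + 6 + 3 = 28.

28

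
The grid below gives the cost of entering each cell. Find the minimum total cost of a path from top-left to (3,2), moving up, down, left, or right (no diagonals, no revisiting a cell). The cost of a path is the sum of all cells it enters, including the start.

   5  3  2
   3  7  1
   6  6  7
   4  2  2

20

One optimal route is [0,0] → [0,1] → [0,2] → [1,2] → [2,2] → [3,2].
Its cost is 5 + 3 + 2 + 1 + 7 + 2 = 20.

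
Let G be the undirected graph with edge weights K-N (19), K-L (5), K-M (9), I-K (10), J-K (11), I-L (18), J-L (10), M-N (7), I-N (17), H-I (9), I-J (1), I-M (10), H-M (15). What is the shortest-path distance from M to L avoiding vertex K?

A few of the M→L routes:
M - I - L: 10 + 18 = 28
M - I - J - L: 10 + 1 + 10 = 21
M - H - I - J - L: 15 + 9 + 1 + 10 = 35
The minimum is 21.

21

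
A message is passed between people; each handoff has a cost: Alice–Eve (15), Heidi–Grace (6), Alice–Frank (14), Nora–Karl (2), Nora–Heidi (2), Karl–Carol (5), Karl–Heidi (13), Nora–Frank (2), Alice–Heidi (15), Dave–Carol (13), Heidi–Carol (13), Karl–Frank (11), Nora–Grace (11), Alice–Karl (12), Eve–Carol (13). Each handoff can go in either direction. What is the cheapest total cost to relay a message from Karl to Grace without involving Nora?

A few of the Karl→Grace routes:
Karl - Alice - Heidi - Grace: 12 + 15 + 6 = 33
Karl - Carol - Heidi - Grace: 5 + 13 + 6 = 24
Karl - Heidi - Grace: 13 + 6 = 19
Best route has total 19.

19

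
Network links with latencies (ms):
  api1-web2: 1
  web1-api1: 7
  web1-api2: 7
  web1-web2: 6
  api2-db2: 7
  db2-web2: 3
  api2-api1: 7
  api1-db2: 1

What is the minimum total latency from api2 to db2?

Some routes from api2 to db2:
api2→api1→web2→db2: 7 + 1 + 3 = 11
api2→api1→db2: 7 + 1 = 8
api2→db2: 7
Best route has total 7 ms.

7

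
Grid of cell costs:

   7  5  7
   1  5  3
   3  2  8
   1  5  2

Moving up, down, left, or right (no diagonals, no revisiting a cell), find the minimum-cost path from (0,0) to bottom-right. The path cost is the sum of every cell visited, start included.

Cheapest: [0,0] -> [1,0] -> [2,0] -> [3,0] -> [3,1] -> [3,2]
  7 + 1 + 3 + 1 + 5 + 2 = 19

19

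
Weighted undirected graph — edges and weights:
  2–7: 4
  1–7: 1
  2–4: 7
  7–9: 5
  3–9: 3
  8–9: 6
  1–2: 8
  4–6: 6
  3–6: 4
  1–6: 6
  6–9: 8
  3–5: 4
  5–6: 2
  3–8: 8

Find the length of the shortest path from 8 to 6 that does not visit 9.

12

Candidate routes:
8 → 3 → 6: 8 + 4 = 12
8 → 3 → 5 → 6: 8 + 4 + 2 = 14
Shortest: 12.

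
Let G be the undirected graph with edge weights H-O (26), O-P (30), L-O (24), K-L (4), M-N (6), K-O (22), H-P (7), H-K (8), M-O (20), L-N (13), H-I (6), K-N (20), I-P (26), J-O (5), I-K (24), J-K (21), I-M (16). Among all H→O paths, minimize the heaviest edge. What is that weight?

20

Checking several routes:
H→I→M→O: max(6, 16, 20) = 20
H→K→N→M→O: max(8, 20, 6, 20) = 20
H→K→L→N→M→O: max(8, 4, 13, 6, 20) = 20
Best route has worst link 20.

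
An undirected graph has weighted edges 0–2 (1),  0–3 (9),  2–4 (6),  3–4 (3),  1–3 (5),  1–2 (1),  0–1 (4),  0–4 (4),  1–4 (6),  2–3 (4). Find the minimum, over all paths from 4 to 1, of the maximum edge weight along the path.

4

Comparing a few candidate routes:
4 -> 3 -> 2 -> 0 -> 1: max(3, 4, 1, 4) = 4
4 -> 0 -> 1: max(4, 4) = 4
4 -> 3 -> 2 -> 1: max(3, 4, 1) = 4
4 -> 0 -> 2 -> 1: max(4, 1, 1) = 4
The minimum achievable maximum is 4.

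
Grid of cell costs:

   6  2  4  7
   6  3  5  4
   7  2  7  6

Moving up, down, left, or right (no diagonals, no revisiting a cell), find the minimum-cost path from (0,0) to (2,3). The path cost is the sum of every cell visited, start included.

26

Path [0,0] -> [0,1] -> [1,1] -> [1,2] -> [1,3] -> [2,3]: 6 + 2 + 3 + 5 + 4 + 6 = 26.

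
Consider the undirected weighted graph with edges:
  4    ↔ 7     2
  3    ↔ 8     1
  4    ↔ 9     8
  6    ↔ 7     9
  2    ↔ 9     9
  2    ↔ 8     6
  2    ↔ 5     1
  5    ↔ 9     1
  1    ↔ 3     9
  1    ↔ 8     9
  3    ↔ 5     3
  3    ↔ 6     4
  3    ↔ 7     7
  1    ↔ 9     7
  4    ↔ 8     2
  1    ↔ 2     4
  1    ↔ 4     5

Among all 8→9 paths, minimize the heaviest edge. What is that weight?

Checking several routes:
8-2-1-9: max(6, 4, 7) = 7
8-3-5-9: max(1, 3, 1) = 3
8-2-1-4-7-3-5-9: max(6, 4, 5, 2, 7, 3, 1) = 7
8-4-1-2-5-9: max(2, 5, 4, 1, 1) = 5
8-2-5-3-7-4-1-9: max(6, 1, 3, 7, 2, 5, 7) = 7
8-2-5-9: max(6, 1, 1) = 6
The minimum achievable maximum is 3.

3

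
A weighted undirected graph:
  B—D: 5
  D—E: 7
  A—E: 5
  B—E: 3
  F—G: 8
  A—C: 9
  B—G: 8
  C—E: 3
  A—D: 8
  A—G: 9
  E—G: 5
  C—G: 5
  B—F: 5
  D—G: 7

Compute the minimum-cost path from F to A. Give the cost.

13

Some routes from F to A:
F - G - A: 8 + 9 = 17
F - B - E - A: 5 + 3 + 5 = 13
F - G - C - E - A: 8 + 5 + 3 + 5 = 21
F - G - E - A: 8 + 5 + 5 = 18
F - B - E - C - A: 5 + 3 + 3 + 9 = 20
F - B - D - A: 5 + 5 + 8 = 18
The minimum is 13.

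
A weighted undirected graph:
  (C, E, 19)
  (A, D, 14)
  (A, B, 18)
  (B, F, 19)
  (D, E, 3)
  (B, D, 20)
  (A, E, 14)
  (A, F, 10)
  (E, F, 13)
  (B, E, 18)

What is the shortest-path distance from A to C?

Some routes from A to C:
A -> D -> E -> C: 14 + 3 + 19 = 36
A -> F -> B -> E -> C: 10 + 19 + 18 + 19 = 66
A -> B -> E -> C: 18 + 18 + 19 = 55
A -> B -> D -> E -> C: 18 + 20 + 3 + 19 = 60
A -> F -> E -> C: 10 + 13 + 19 = 42
A -> E -> C: 14 + 19 = 33
Shortest: 33.

33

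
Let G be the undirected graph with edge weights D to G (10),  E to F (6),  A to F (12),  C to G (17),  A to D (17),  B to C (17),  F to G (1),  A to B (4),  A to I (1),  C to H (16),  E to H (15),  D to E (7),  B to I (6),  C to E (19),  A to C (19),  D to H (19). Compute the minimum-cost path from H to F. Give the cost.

Some routes from H to F:
H-C-G-F: 16 + 17 + 1 = 34
H-D-G-F: 19 + 10 + 1 = 30
H-E-F: 15 + 6 = 21
H-E-D-G-F: 15 + 7 + 10 + 1 = 33
H-D-E-F: 19 + 7 + 6 = 32
Best route has total 21.

21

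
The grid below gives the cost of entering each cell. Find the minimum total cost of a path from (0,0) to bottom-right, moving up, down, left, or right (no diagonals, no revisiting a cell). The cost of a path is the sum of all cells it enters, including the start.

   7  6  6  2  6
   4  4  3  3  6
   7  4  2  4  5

29

Cheapest: r0c0 -> r1c0 -> r1c1 -> r1c2 -> r2c2 -> r2c3 -> r2c4
  7 + 4 + 4 + 3 + 2 + 4 + 5 = 29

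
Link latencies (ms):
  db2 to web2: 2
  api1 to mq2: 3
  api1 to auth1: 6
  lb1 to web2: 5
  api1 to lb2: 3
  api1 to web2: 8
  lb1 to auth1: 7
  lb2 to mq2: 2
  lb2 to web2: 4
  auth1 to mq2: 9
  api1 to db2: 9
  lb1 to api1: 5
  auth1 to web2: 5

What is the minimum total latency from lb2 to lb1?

Comparing a few candidate routes:
lb2 -> web2 -> lb1: 4 + 5 = 9
lb2 -> api1 -> lb1: 3 + 5 = 8
lb2 -> api1 -> web2 -> lb1: 3 + 8 + 5 = 16
lb2 -> mq2 -> api1 -> lb1: 2 + 3 + 5 = 10
Shortest: 8 ms.

8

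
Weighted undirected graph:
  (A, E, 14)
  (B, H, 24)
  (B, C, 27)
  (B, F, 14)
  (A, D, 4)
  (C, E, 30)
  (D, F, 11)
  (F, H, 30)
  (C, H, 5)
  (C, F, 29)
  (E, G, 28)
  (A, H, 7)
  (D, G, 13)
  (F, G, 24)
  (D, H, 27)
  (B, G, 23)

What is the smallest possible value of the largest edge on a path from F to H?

Checking several routes:
F - B - G - D - A - H: max(14, 23, 13, 4, 7) = 23
F - D - A - H: max(11, 4, 7) = 11
F - D - G - B - H: max(11, 13, 23, 24) = 24
F - G - B - H: max(24, 23, 24) = 24
F - B - H: max(14, 24) = 24
Best route has worst link 11.

11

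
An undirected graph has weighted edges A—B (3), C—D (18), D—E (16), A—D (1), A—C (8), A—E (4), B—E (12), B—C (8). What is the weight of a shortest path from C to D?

Comparing a few candidate routes:
C -> D: 18
C -> A -> D: 8 + 1 = 9
C -> B -> E -> A -> D: 8 + 12 + 4 + 1 = 25
C -> B -> A -> D: 8 + 3 + 1 = 12
C -> A -> E -> D: 8 + 4 + 16 = 28
The minimum is 9.

9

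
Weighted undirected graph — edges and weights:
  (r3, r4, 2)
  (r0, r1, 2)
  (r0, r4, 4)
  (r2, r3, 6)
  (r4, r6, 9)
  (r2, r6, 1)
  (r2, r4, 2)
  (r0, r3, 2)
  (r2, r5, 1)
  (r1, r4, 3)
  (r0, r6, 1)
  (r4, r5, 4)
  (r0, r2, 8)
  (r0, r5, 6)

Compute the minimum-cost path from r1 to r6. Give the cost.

Comparing a few candidate routes:
r1 - r4 - r3 - r0 - r6: 3 + 2 + 2 + 1 = 8
r1 - r0 - r6: 2 + 1 = 3
r1 - r4 - r0 - r6: 3 + 4 + 1 = 8
r1 - r4 - r2 - r6: 3 + 2 + 1 = 6
Best route has total 3.

3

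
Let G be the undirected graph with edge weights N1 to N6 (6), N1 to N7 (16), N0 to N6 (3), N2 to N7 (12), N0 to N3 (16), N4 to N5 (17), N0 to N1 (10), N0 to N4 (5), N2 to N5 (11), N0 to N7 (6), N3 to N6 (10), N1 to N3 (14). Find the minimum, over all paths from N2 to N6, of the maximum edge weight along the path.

12

Checking several routes:
N2→N7→N0→N6: max(12, 6, 3) = 12
N2→N7→N0→N1→N3→N6: max(12, 6, 10, 14, 10) = 14
N2→N7→N1→N3→N0→N6: max(12, 16, 14, 16, 3) = 16
N2→N7→N1→N3→N6: max(12, 16, 14, 10) = 16
N2→N7→N0→N1→N6: max(12, 6, 10, 6) = 12
Best route has worst link 12.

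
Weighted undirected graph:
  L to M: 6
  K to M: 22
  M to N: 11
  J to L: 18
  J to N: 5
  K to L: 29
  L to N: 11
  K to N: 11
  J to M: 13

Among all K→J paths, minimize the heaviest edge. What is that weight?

11

Checking several routes:
K -> N -> M -> J: max(11, 11, 13) = 13
K -> N -> M -> L -> J: max(11, 11, 6, 18) = 18
K -> N -> L -> M -> J: max(11, 11, 6, 13) = 13
K -> N -> J: max(11, 5) = 11
Best route has worst link 11.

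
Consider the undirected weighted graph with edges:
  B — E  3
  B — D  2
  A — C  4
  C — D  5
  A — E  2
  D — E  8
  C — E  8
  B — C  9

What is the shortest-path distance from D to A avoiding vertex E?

9

Candidate routes:
D - B - C - A: 2 + 9 + 4 = 15
D - C - A: 5 + 4 = 9
Best route has total 9.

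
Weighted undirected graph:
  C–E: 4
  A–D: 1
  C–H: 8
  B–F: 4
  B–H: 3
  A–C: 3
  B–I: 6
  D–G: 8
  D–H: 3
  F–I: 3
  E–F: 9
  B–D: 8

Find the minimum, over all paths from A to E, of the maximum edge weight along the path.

4

Comparing a few candidate routes:
A - D - B - H - C - E: max(1, 8, 3, 8, 4) = 8
A - C - H - B - F - E: max(3, 8, 3, 4, 9) = 9
A - C - E: max(3, 4) = 4
A - D - H - C - E: max(1, 3, 8, 4) = 8
The minimum achievable maximum is 4.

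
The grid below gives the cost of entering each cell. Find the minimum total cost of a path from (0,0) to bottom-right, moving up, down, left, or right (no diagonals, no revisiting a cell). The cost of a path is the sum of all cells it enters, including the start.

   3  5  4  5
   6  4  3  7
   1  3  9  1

Cheapest: (0,0) (0,1) (0,2) (1,2) (1,3) (2,3)
  3 + 5 + 4 + 3 + 7 + 1 = 23

23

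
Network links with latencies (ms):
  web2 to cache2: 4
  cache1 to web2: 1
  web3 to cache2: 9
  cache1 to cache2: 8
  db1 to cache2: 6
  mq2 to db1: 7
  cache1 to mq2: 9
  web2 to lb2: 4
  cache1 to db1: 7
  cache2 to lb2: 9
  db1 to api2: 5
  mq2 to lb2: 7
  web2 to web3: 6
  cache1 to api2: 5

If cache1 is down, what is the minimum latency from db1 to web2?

Checking several routes:
db1 → mq2 → lb2 → cache2 → web2: 7 + 7 + 9 + 4 = 27
db1 → mq2 → lb2 → web2: 7 + 7 + 4 = 18
db1 → cache2 → web3 → web2: 6 + 9 + 6 = 21
db1 → cache2 → lb2 → web2: 6 + 9 + 4 = 19
db1 → cache2 → web2: 6 + 4 = 10
Best route has total 10 ms.

10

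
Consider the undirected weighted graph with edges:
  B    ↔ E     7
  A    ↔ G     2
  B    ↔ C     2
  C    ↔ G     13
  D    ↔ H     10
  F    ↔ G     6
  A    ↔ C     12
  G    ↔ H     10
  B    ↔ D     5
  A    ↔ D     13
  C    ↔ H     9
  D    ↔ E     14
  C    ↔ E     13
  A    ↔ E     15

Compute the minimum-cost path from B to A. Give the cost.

A few of the B→A routes:
B -> D -> A: 5 + 13 = 18
B -> C -> A: 2 + 12 = 14
B -> E -> A: 7 + 15 = 22
B -> C -> G -> A: 2 + 13 + 2 = 17
The minimum is 14.

14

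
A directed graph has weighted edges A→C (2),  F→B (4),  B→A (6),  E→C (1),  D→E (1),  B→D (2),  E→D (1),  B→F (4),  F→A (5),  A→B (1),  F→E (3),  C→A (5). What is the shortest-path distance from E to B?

7

Routes from E to B:
E → C → A → B: 1 + 5 + 1 = 7
The minimum is 7.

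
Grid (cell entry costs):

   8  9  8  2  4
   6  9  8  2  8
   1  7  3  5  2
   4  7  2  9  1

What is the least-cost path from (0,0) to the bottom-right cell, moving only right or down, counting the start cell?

Best path: [0,0] [1,0] [2,0] [2,1] [2,2] [2,3] [2,4] [3,4]
Cost: 8 + 6 + 1 + 7 + 3 + 5 + 2 + 1 = 33

33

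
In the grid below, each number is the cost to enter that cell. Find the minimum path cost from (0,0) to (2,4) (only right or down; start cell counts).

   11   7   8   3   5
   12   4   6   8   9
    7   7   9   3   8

Path (0,0) -> (0,1) -> (1,1) -> (1,2) -> (1,3) -> (2,3) -> (2,4): 11 + 7 + 4 + 6 + 8 + 3 + 8 = 47.
For comparison, the top-then-right route costs 51.

47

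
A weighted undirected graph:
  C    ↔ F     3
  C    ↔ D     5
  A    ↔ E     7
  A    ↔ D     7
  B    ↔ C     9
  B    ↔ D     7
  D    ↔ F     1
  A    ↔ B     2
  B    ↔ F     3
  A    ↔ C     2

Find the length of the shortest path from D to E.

13

Comparing a few candidate routes:
D→F→B→A→E: 1 + 3 + 2 + 7 = 13
D→F→C→A→E: 1 + 3 + 2 + 7 = 13
D→C→F→B→A→E: 5 + 3 + 3 + 2 + 7 = 20
D→C→A→E: 5 + 2 + 7 = 14
D→B→A→E: 7 + 2 + 7 = 16
D→A→E: 7 + 7 = 14
Best route has total 13.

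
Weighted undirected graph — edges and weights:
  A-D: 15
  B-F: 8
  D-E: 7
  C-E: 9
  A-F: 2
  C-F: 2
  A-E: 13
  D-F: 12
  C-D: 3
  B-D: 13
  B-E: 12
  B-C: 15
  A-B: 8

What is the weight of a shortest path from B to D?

13

A few of the B→D routes:
B-D: 13
B-F-C-D: 8 + 2 + 3 = 13
B-A-F-C-D: 8 + 2 + 2 + 3 = 15
Best route has total 13.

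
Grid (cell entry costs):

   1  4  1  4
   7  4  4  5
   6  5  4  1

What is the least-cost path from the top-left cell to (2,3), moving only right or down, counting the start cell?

Cheapest: [0,0] → [0,1] → [0,2] → [1,2] → [2,2] → [2,3]
  1 + 4 + 1 + 4 + 4 + 1 = 15

15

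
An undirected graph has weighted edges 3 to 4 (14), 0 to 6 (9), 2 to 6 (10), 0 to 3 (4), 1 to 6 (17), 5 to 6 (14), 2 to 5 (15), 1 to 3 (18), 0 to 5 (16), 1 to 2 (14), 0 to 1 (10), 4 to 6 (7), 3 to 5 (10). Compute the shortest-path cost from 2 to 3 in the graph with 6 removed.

25

Comparing a few candidate routes:
2 -> 5 -> 3: 15 + 10 = 25
2 -> 1 -> 0 -> 3: 14 + 10 + 4 = 28
2 -> 1 -> 3: 14 + 18 = 32
Best route has total 25.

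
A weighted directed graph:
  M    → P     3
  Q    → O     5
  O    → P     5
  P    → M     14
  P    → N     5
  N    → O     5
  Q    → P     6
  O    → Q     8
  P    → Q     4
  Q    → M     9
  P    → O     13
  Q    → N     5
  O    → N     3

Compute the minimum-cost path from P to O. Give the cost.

Routes from P to O:
P-O: 13
P-N-O: 5 + 5 = 10
P-Q-N-O: 4 + 5 + 5 = 14
P-Q-O: 4 + 5 = 9
Shortest: 9.

9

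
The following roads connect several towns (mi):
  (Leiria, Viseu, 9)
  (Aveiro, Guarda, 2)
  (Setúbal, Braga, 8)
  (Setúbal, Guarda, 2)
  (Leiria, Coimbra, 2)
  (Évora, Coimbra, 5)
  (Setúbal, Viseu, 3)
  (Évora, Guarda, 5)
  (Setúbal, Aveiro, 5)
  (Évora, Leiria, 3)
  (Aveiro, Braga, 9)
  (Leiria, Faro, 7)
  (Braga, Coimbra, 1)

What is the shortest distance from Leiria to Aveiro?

Checking several routes:
Leiria - Évora - Guarda - Aveiro: 3 + 5 + 2 = 10
Leiria - Coimbra - Évora - Guarda - Aveiro: 2 + 5 + 5 + 2 = 14
Leiria - Coimbra - Braga - Aveiro: 2 + 1 + 9 = 12
The minimum is 10 mi.

10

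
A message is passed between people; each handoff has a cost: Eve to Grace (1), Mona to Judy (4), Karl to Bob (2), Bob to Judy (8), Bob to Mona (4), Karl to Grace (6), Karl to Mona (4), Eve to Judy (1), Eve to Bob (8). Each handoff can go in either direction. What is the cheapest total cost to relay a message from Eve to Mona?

Some routes from Eve to Mona:
Eve - Grace - Karl - Mona: 1 + 6 + 4 = 11
Eve - Judy - Mona: 1 + 4 = 5
Eve - Bob - Mona: 8 + 4 = 12
Eve - Judy - Bob - Mona: 1 + 8 + 4 = 13
Eve - Grace - Karl - Bob - Mona: 1 + 6 + 2 + 4 = 13
Best route has total 5.

5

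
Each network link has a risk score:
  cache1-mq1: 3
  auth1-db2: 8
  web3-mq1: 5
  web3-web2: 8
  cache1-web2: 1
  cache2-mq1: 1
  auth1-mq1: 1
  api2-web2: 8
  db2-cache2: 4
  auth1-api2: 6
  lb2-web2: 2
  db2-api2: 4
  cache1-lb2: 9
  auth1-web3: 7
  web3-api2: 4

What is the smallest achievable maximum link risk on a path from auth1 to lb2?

A few of the auth1→lb2 routes:
auth1 → web3 → api2 → db2 → cache2 → mq1 → cache1 → web2 → lb2: max(7, 4, 4, 4, 1, 3, 1, 2) = 7
auth1 → api2 → db2 → cache2 → mq1 → cache1 → web2 → lb2: max(6, 4, 4, 1, 3, 1, 2) = 6
auth1 → mq1 → cache1 → web2 → lb2: max(1, 3, 1, 2) = 3
auth1 → api2 → web3 → mq1 → cache1 → web2 → lb2: max(6, 4, 5, 3, 1, 2) = 6
Best route has worst link 3.

3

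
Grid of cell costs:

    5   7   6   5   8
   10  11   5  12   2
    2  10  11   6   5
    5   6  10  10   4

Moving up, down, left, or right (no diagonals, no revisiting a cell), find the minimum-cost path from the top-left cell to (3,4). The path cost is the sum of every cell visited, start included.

One optimal route is r0c0 -> r0c1 -> r0c2 -> r0c3 -> r0c4 -> r1c4 -> r2c4 -> r3c4.
Its cost is 5 + 7 + 6 + 5 + 8 + 2 + 5 + 4 = 42.

42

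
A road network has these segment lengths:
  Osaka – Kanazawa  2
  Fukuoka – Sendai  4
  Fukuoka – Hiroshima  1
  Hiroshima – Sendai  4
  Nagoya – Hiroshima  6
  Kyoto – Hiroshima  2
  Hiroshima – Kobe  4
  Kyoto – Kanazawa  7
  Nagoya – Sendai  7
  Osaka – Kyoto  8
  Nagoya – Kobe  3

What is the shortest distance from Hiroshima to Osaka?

10

Routes from Hiroshima to Osaka:
Hiroshima - Kyoto - Osaka: 2 + 8 = 10
Hiroshima - Kyoto - Kanazawa - Osaka: 2 + 7 + 2 = 11
Best route has total 10.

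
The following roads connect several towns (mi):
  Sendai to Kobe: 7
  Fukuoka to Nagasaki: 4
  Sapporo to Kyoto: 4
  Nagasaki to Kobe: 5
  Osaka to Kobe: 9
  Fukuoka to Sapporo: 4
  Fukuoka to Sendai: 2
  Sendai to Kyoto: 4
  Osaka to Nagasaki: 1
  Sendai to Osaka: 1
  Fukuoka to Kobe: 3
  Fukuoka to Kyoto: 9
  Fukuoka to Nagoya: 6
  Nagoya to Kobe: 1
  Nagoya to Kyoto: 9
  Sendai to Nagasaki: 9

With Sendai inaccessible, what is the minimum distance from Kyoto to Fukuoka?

8

Candidate routes:
Kyoto → Sapporo → Fukuoka: 4 + 4 = 8
Kyoto → Nagoya → Kobe → Osaka → Nagasaki → Fukuoka: 9 + 1 + 9 + 1 + 4 = 24
Kyoto → Fukuoka: 9
Kyoto → Nagoya → Kobe → Nagasaki → Fukuoka: 9 + 1 + 5 + 4 = 19
Kyoto → Nagoya → Fukuoka: 9 + 6 = 15
Kyoto → Nagoya → Kobe → Fukuoka: 9 + 1 + 3 = 13
The minimum is 8 mi.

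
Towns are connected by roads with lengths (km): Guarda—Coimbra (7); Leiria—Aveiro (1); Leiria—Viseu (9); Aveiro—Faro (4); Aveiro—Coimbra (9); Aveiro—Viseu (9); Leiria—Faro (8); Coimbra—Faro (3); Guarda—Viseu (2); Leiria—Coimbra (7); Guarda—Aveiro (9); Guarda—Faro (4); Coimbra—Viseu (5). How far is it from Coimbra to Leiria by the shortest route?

7

Checking several routes:
Coimbra - Leiria: 7
Coimbra - Aveiro - Leiria: 9 + 1 = 10
Coimbra - Faro - Aveiro - Leiria: 3 + 4 + 1 = 8
Coimbra - Faro - Leiria: 3 + 8 = 11
Best route has total 7 km.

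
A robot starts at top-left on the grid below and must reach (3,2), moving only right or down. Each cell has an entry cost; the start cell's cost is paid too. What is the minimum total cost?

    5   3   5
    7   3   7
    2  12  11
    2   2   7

25

Path r0c0→r1c0→r2c0→r3c0→r3c1→r3c2: 5 + 7 + 2 + 2 + 2 + 7 = 25.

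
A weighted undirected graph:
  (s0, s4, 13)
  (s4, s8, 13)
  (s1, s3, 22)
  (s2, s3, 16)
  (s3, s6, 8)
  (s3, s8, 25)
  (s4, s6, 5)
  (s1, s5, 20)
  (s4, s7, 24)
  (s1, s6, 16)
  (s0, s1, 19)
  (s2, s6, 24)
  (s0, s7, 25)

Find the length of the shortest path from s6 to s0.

Checking several routes:
s6→s3→s8→s4→s0: 8 + 25 + 13 + 13 = 59
s6→s4→s7→s0: 5 + 24 + 25 = 54
s6→s4→s0: 5 + 13 = 18
s6→s3→s1→s0: 8 + 22 + 19 = 49
s6→s1→s0: 16 + 19 = 35
The minimum is 18.

18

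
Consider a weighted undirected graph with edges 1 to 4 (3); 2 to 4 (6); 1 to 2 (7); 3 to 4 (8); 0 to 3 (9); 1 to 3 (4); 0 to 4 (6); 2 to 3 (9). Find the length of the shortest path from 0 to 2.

12

A few of the 0→2 routes:
0 - 3 - 1 - 2: 9 + 4 + 7 = 20
0 - 3 - 2: 9 + 9 = 18
0 - 4 - 1 - 2: 6 + 3 + 7 = 16
0 - 4 - 2: 6 + 6 = 12
0 - 4 - 1 - 3 - 2: 6 + 3 + 4 + 9 = 22
Best route has total 12.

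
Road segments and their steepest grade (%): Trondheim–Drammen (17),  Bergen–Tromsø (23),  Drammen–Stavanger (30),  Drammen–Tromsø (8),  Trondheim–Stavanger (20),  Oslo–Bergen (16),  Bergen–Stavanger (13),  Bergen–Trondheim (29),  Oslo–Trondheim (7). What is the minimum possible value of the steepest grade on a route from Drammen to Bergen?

17

Comparing a few candidate routes:
Drammen -> Trondheim -> Bergen: max(17, 29) = 29
Drammen -> Trondheim -> Stavanger -> Bergen: max(17, 20, 13) = 20
Drammen -> Tromsø -> Bergen: max(8, 23) = 23
Drammen -> Trondheim -> Oslo -> Bergen: max(17, 7, 16) = 17
Smallest bottleneck: 17%.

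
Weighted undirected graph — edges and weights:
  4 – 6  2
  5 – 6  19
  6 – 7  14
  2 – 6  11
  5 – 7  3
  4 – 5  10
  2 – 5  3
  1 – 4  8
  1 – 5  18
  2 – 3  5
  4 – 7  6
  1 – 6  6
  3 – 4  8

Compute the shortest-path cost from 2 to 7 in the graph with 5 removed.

19

Some routes from 2 to 7 avoiding 5:
2→6→7: 11 + 14 = 25
2→6→4→7: 11 + 2 + 6 = 19
2→3→4→6→7: 5 + 8 + 2 + 14 = 29
2→3→4→7: 5 + 8 + 6 = 19
Shortest: 19.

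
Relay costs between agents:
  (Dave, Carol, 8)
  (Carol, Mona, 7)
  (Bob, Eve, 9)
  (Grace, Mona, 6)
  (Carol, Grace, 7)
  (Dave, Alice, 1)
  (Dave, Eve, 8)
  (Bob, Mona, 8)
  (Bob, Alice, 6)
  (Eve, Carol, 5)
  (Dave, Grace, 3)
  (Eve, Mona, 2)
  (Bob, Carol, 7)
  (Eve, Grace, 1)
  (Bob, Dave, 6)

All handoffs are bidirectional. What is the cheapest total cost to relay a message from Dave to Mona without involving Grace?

Some routes from Dave to Mona avoiding Grace:
Dave → Alice → Bob → Mona: 1 + 6 + 8 = 15
Dave → Bob → Mona: 6 + 8 = 14
Dave → Eve → Mona: 8 + 2 = 10
Best route has total 10.

10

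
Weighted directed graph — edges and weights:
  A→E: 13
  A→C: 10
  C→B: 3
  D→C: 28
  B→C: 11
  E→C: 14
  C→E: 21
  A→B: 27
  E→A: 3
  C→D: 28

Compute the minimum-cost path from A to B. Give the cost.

13

Paths from A to B:
A → C → B: 10 + 3 = 13
A → E → C → B: 13 + 14 + 3 = 30
A → B: 27
Best route has total 13.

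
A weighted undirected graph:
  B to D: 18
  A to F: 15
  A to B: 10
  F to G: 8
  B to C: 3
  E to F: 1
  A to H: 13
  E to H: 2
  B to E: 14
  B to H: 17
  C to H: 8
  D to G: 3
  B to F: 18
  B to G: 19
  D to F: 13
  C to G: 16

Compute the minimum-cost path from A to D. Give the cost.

26

Comparing a few candidate routes:
A-H-E-F-G-D: 13 + 2 + 1 + 8 + 3 = 27
A-F-D: 15 + 13 = 28
A-F-G-D: 15 + 8 + 3 = 26
Shortest: 26.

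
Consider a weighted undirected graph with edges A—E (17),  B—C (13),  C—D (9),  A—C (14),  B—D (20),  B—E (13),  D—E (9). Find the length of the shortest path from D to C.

9

Checking several routes:
D - E - B - C: 9 + 13 + 13 = 35
D - B - C: 20 + 13 = 33
D - C: 9
D - E - A - C: 9 + 17 + 14 = 40
The minimum is 9.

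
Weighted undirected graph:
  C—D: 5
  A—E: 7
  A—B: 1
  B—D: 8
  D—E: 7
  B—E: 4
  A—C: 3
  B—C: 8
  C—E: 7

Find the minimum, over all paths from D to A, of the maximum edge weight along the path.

5

Some routes from D to A:
D-E-B-A: max(7, 4, 1) = 7
D-C-E-B-A: max(5, 7, 4, 1) = 7
D-E-A: max(7, 7) = 7
D-E-C-A: max(7, 7, 3) = 7
D-C-A: max(5, 3) = 5
D-C-E-A: max(5, 7, 7) = 7
Smallest bottleneck: 5.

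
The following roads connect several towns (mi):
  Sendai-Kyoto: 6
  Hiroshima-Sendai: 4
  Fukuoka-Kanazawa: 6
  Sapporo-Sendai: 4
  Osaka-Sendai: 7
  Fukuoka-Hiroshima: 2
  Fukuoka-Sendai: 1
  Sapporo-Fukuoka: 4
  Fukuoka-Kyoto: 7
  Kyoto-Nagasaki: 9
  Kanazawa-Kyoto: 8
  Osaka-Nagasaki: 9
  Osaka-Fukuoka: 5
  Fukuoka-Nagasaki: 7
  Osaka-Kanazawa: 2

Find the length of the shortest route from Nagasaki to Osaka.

9

A few of the Nagasaki→Osaka routes:
Nagasaki-Fukuoka-Kanazawa-Osaka: 7 + 6 + 2 = 15
Nagasaki-Fukuoka-Sendai-Osaka: 7 + 1 + 7 = 15
Nagasaki-Kyoto-Kanazawa-Osaka: 9 + 8 + 2 = 19
Nagasaki-Osaka: 9
Nagasaki-Fukuoka-Osaka: 7 + 5 = 12
Shortest: 9 mi.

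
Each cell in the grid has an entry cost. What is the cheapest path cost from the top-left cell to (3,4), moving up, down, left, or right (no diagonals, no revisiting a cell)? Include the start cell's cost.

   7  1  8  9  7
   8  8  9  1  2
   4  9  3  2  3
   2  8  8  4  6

37

Cheapest: (0,0) (0,1) (0,2) (0,3) (1,3) (1,4) (2,4) (3,4)
  7 + 1 + 8 + 9 + 1 + 2 + 3 + 6 = 37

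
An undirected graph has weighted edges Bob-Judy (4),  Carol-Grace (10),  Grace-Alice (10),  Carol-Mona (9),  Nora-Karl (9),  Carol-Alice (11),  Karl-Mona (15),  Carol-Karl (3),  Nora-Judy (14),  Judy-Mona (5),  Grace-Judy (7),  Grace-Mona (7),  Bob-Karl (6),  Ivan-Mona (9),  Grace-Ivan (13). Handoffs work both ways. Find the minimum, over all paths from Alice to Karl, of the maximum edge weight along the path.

Comparing a few candidate routes:
Alice → Grace → Judy → Bob → Karl: max(10, 7, 4, 6) = 10
Alice → Grace → Judy → Mona → Carol → Karl: max(10, 7, 5, 9, 3) = 10
Alice → Grace → Mona → Carol → Karl: max(10, 7, 9, 3) = 10
Alice → Grace → Mona → Judy → Bob → Karl: max(10, 7, 5, 4, 6) = 10
Best route has worst link 10.

10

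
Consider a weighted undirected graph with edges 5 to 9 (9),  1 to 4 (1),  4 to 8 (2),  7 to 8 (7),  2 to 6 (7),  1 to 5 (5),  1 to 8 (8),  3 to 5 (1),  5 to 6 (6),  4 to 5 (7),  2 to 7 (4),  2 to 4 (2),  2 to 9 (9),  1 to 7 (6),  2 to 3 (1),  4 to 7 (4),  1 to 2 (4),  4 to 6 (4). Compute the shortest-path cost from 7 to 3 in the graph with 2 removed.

11

Checking several routes:
7→1→5→3: 6 + 5 + 1 = 12
7→4→1→5→3: 4 + 1 + 5 + 1 = 11
7→4→5→3: 4 + 7 + 1 = 12
Shortest: 11.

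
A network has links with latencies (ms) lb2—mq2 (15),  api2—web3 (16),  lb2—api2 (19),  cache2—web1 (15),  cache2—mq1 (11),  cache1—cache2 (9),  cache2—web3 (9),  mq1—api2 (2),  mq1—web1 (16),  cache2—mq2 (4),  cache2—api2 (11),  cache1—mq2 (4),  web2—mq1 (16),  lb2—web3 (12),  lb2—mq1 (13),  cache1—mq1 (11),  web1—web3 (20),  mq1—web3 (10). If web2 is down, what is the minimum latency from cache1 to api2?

13

Checking several routes:
cache1-cache2-mq1-api2: 9 + 11 + 2 = 22
cache1-mq2-cache2-api2: 4 + 4 + 11 = 19
cache1-mq2-cache2-mq1-api2: 4 + 4 + 11 + 2 = 21
cache1-cache2-api2: 9 + 11 = 20
cache1-mq1-api2: 11 + 2 = 13
Shortest: 13 ms.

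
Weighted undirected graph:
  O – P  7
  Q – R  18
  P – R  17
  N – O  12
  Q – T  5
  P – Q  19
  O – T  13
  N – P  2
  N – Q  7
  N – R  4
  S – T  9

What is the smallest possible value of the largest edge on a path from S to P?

Some routes from S to P:
S→T→O→N→P: max(9, 13, 12, 2) = 13
S→T→O→P: max(9, 13, 7) = 13
S→T→Q→N→P: max(9, 5, 7, 2) = 9
S→T→Q→N→O→P: max(9, 5, 7, 12, 7) = 12
The minimum achievable maximum is 9.

9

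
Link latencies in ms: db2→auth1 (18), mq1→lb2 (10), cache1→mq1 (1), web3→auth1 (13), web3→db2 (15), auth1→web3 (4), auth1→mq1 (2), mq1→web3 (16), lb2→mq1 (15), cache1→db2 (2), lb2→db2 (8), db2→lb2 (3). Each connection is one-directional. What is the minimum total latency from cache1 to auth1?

20

Routes from cache1 to auth1:
cache1 → db2 → lb2 → mq1 → web3 → auth1: 2 + 3 + 15 + 16 + 13 = 49
cache1 → mq1 → web3 → db2 → auth1: 1 + 16 + 15 + 18 = 50
cache1 → mq1 → lb2 → db2 → auth1: 1 + 10 + 8 + 18 = 37
cache1 → mq1 → web3 → auth1: 1 + 16 + 13 = 30
cache1 → db2 → auth1: 2 + 18 = 20
The minimum is 20 ms.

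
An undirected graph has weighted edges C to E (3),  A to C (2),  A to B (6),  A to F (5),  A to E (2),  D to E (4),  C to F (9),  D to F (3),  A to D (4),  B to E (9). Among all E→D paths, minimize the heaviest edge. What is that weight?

4

Some routes from E to D:
E → C → A → F → D: max(3, 2, 5, 3) = 5
E → C → A → D: max(3, 2, 4) = 4
E → D: max(4) = 4
E → A → F → D: max(2, 5, 3) = 5
E → A → D: max(2, 4) = 4
Smallest bottleneck: 4.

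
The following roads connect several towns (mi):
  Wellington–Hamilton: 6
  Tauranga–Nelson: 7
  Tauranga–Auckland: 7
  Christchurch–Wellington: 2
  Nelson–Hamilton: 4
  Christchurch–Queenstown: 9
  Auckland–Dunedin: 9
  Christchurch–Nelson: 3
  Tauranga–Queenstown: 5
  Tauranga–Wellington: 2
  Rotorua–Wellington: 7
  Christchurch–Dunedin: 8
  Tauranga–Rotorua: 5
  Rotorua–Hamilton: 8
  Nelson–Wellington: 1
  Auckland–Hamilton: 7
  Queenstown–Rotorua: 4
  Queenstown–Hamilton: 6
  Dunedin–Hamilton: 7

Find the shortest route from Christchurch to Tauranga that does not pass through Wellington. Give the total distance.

10

Checking several routes:
Christchurch-Nelson-Hamilton-Queenstown-Tauranga: 3 + 4 + 6 + 5 = 18
Christchurch-Nelson-Tauranga: 3 + 7 = 10
Christchurch-Queenstown-Tauranga: 9 + 5 = 14
Shortest: 10 mi.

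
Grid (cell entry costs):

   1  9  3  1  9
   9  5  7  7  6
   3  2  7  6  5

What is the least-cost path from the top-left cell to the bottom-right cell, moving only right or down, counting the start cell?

32

Cheapest: [0,0] → [0,1] → [0,2] → [0,3] → [1,3] → [1,4] → [2,4]
  1 + 9 + 3 + 1 + 7 + 6 + 5 = 32
For comparison, the top-then-right route costs 34.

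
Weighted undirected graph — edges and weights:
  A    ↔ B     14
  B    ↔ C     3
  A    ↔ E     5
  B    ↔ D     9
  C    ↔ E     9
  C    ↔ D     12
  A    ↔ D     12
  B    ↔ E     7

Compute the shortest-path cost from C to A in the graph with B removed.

Routes from C to A avoiding B:
C→D→A: 12 + 12 = 24
C→E→A: 9 + 5 = 14
Shortest: 14.

14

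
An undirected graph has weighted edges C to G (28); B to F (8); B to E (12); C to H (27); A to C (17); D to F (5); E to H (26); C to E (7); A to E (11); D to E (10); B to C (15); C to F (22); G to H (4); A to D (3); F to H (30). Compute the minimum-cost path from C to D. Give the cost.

17

A few of the C→D routes:
C → A → D: 17 + 3 = 20
C → E → A → D: 7 + 11 + 3 = 21
C → E → D: 7 + 10 = 17
Best route has total 17.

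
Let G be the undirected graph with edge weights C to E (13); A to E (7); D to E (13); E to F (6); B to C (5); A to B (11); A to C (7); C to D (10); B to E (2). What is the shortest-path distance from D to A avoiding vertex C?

20

Paths from D to A avoiding C:
D -> E -> B -> A: 13 + 2 + 11 = 26
D -> E -> A: 13 + 7 = 20
Best route has total 20.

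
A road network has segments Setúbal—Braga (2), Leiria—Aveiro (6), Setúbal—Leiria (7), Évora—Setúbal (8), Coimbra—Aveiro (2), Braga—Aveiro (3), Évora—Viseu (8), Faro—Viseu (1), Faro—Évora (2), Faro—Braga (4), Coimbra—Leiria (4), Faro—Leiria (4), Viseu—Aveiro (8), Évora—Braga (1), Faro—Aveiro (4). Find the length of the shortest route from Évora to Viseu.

A few of the Évora→Viseu routes:
Évora - Braga - Aveiro - Viseu: 1 + 3 + 8 = 12
Évora - Faro - Viseu: 2 + 1 = 3
Évora - Braga - Faro - Viseu: 1 + 4 + 1 = 6
Évora - Viseu: 8
Évora - Braga - Aveiro - Faro - Viseu: 1 + 3 + 4 + 1 = 9
The minimum is 3 km.

3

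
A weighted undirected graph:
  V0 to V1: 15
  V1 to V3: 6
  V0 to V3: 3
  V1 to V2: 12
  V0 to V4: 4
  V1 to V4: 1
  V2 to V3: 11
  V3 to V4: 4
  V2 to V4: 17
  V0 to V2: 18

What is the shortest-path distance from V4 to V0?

Some routes from V4 to V0:
V4 -> V1 -> V3 -> V0: 1 + 6 + 3 = 10
V4 -> V1 -> V0: 1 + 15 = 16
V4 -> V3 -> V0: 4 + 3 = 7
V4 -> V0: 4
Best route has total 4.

4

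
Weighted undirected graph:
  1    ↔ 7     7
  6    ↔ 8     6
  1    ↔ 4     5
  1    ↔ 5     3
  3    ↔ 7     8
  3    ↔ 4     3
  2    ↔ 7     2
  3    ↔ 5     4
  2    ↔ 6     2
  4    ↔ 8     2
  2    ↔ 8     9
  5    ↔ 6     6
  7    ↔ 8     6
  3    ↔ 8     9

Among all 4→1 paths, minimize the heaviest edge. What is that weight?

4

A few of the 4→1 routes:
4-3-5-1: max(3, 4, 3) = 4
4-8-7-2-6-5-1: max(2, 6, 2, 2, 6, 3) = 6
4-3-5-6-8-7-1: max(3, 4, 6, 6, 6, 7) = 7
4-8-6-5-1: max(2, 6, 6, 3) = 6
4-1: max(5) = 5
Smallest bottleneck: 4.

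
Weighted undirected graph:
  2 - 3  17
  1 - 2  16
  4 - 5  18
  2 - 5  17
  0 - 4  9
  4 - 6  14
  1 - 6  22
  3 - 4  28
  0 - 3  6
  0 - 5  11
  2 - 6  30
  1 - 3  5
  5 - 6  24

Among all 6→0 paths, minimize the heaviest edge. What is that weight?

14

Some routes from 6 to 0:
6-4-5-2-3-0: max(14, 18, 17, 17, 6) = 18
6-4-5-2-1-3-0: max(14, 18, 17, 16, 5, 6) = 18
6-4-5-0: max(14, 18, 11) = 18
6-4-0: max(14, 9) = 14
6-1-2-5-0: max(22, 16, 17, 11) = 22
Smallest bottleneck: 14.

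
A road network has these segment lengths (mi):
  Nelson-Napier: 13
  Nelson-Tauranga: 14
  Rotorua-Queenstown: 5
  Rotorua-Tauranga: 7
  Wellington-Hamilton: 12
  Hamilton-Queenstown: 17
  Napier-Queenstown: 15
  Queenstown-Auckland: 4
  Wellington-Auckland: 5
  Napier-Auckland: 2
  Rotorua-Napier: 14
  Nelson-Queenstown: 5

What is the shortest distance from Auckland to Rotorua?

Comparing a few candidate routes:
Auckland→Napier→Rotorua: 2 + 14 = 16
Auckland→Queenstown→Rotorua: 4 + 5 = 9
Auckland→Napier→Nelson→Queenstown→Rotorua: 2 + 13 + 5 + 5 = 25
Auckland→Queenstown→Nelson→Tauranga→Rotorua: 4 + 5 + 14 + 7 = 30
Auckland→Napier→Queenstown→Rotorua: 2 + 15 + 5 = 22
Shortest: 9 mi.

9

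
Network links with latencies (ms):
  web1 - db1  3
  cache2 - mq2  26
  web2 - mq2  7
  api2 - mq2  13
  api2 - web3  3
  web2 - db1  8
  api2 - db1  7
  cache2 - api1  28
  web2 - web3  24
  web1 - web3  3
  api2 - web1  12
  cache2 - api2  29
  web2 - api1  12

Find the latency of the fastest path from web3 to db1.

A few of the web3→db1 routes:
web3→web1→db1: 3 + 3 = 6
web3→api2→web1→db1: 3 + 12 + 3 = 18
web3→api2→db1: 3 + 7 = 10
web3→api2→mq2→web2→db1: 3 + 13 + 7 + 8 = 31
web3→web1→api2→db1: 3 + 12 + 7 = 22
web3→web2→db1: 24 + 8 = 32
The minimum is 6 ms.

6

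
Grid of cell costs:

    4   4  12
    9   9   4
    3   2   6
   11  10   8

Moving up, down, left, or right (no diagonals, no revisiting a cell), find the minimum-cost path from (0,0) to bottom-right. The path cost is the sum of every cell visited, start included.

Best path: r0c0 → r1c0 → r2c0 → r2c1 → r2c2 → r3c2
Cost: 4 + 9 + 3 + 2 + 6 + 8 = 32

32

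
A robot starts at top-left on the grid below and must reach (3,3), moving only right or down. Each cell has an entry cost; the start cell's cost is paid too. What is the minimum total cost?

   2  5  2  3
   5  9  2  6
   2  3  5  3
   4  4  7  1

Best path: [0,0] [0,1] [0,2] [1,2] [2,2] [2,3] [3,3]
Cost: 2 + 5 + 2 + 2 + 5 + 3 + 1 = 20

20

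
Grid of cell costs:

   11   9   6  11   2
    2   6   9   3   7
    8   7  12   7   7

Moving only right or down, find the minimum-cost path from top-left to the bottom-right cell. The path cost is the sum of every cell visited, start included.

45

One optimal route is (0,0)→(1,0)→(1,1)→(1,2)→(1,3)→(1,4)→(2,4).
Its cost is 11 + 2 + 6 + 9 + 3 + 7 + 7 = 45.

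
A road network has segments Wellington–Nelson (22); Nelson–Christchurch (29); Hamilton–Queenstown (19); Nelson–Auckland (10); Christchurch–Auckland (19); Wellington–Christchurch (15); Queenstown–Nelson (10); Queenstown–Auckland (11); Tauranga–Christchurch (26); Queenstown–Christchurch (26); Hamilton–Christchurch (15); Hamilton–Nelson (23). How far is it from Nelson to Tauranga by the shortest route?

55

Some routes from Nelson to Tauranga:
Nelson -> Auckland -> Christchurch -> Tauranga: 10 + 19 + 26 = 55
Nelson -> Christchurch -> Tauranga: 29 + 26 = 55
Nelson -> Queenstown -> Christchurch -> Tauranga: 10 + 26 + 26 = 62
Shortest: 55 km.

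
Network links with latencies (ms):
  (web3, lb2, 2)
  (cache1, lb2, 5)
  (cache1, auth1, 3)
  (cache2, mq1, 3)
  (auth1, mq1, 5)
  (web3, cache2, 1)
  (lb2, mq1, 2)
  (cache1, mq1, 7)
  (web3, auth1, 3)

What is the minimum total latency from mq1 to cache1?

Some routes from mq1 to cache1:
mq1 → lb2 → cache1: 2 + 5 = 7
mq1 → lb2 → web3 → auth1 → cache1: 2 + 2 + 3 + 3 = 10
mq1 → cache1: 7
mq1 → auth1 → cache1: 5 + 3 = 8
Best route has total 7 ms.

7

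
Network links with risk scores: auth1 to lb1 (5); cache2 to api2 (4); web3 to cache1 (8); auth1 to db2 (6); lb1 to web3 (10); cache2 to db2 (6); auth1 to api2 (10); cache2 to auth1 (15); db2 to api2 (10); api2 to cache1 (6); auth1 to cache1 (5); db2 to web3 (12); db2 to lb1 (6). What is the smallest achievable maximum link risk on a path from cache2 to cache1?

6

Comparing a few candidate routes:
cache2 -> db2 -> lb1 -> auth1 -> cache1: max(6, 6, 5, 5) = 6
cache2 -> db2 -> auth1 -> lb1 -> web3 -> cache1: max(6, 6, 5, 10, 8) = 10
cache2 -> api2 -> cache1: max(4, 6) = 6
cache2 -> db2 -> auth1 -> cache1: max(6, 6, 5) = 6
Smallest bottleneck: 6.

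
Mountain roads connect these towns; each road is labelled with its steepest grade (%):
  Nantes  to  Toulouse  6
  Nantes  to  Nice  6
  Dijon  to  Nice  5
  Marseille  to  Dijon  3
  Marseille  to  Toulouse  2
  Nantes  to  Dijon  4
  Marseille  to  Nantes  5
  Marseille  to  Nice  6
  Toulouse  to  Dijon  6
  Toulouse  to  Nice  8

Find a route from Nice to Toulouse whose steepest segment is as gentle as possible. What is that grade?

Some routes from Nice to Toulouse:
Nice - Nantes - Dijon - Toulouse: max(6, 4, 6) = 6
Nice - Nantes - Marseille - Dijon - Toulouse: max(6, 5, 3, 6) = 6
Nice - Dijon - Marseille - Toulouse: max(5, 3, 2) = 5
Nice - Dijon - Nantes - Marseille - Toulouse: max(5, 4, 5, 2) = 5
Nice - Nantes - Dijon - Marseille - Toulouse: max(6, 4, 3, 2) = 6
Nice - Nantes - Marseille - Toulouse: max(6, 5, 2) = 6
Best route has worst link 5%.

5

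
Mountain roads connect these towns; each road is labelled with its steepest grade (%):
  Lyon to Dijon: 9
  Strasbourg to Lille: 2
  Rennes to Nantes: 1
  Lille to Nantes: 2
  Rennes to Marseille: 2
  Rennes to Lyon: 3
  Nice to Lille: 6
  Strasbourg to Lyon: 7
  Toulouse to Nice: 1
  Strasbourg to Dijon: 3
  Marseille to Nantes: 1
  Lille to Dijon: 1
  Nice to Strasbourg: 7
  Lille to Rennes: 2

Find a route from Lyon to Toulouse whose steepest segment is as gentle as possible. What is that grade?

6

Comparing a few candidate routes:
Lyon-Rennes-Marseille-Nantes-Lille-Nice-Toulouse: max(3, 2, 1, 2, 6, 1) = 6
Lyon-Rennes-Lille-Nice-Toulouse: max(3, 2, 6, 1) = 6
Lyon-Rennes-Nantes-Lille-Nice-Toulouse: max(3, 1, 2, 6, 1) = 6
Lyon-Strasbourg-Nice-Toulouse: max(7, 7, 1) = 7
Best route has worst link 6%.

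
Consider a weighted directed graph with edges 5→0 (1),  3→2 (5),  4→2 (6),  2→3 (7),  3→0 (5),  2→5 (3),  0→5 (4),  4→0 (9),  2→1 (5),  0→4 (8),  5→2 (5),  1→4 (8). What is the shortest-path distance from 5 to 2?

Paths from 5 to 2:
5 - 2: 5
5 - 0 - 4 - 2: 1 + 8 + 6 = 15
The minimum is 5.

5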